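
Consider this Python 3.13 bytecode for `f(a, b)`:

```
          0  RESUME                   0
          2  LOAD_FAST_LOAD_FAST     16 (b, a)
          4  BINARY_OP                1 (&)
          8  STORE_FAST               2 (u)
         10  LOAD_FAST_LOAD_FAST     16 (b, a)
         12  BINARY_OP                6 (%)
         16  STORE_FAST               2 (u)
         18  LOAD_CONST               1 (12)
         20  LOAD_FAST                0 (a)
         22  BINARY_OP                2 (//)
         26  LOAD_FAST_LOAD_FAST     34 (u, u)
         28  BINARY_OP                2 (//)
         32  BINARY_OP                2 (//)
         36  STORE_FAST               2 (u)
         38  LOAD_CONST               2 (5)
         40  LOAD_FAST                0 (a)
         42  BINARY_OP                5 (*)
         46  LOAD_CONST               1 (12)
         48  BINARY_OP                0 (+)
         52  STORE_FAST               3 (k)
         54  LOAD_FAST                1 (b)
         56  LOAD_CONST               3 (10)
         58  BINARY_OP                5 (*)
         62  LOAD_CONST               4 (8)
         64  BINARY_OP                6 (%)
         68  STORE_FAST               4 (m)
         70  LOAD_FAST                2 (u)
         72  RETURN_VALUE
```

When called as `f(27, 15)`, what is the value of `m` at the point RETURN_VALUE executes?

6

LOAD_FAST_LOAD_FAST b,a → push 15,27. Stack: [15, 27]
BINARY_OP & → 15 & 27 = 11. Stack: [11]
STORE_FAST u → u=11. Stack: []
LOAD_FAST_LOAD_FAST b,a → push 15,27. Stack: [15, 27]
BINARY_OP % → 15 % 27 = 15. Stack: [15]
STORE_FAST u → u=15. Stack: []
LOAD_CONST → push 12. Stack: [12]
LOAD_FAST a → push 27. Stack: [12, 27]
BINARY_OP // → 12 // 27 = 0. Stack: [0]
LOAD_FAST_LOAD_FAST u,u → push 15,15. Stack: [0, 15, 15]
BINARY_OP // → 15 // 15 = 1. Stack: [0, 1]
BINARY_OP // → 0 // 1 = 0. Stack: [0]
STORE_FAST u → u=0. Stack: []
LOAD_CONST → push 5. Stack: [5]
LOAD_FAST a → push 27. Stack: [5, 27]
BINARY_OP * → 5 * 27 = 135. Stack: [135]
LOAD_CONST → push 12. Stack: [135, 12]
BINARY_OP + → 135 + 12 = 147. Stack: [147]
STORE_FAST k → k=147. Stack: []
LOAD_FAST b → push 15. Stack: [15]
LOAD_CONST → push 10. Stack: [15, 10]
BINARY_OP * → 15 * 10 = 150. Stack: [150]
LOAD_CONST → push 8. Stack: [150, 8]
BINARY_OP % → 150 % 8 = 6. Stack: [6]
STORE_FAST m → m=6. Stack: []
LOAD_FAST u → push 0. Stack: [0]
RETURN_VALUE → return 0.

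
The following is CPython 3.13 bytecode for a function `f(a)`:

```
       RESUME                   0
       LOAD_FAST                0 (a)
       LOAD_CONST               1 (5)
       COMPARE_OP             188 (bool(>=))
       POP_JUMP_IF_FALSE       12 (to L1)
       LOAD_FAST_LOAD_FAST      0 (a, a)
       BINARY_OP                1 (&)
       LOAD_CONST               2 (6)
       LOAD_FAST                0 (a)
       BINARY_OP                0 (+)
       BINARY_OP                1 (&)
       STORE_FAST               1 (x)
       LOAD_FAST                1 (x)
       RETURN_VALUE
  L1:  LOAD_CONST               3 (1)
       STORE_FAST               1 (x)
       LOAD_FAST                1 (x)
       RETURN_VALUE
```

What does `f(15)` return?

LOAD_FAST a → push 15. Stack: [15]
LOAD_CONST → push 5. Stack: [15, 5]
COMPARE_OP bool(>=) → 15 vs 5 = True. Stack: [True]
POP_JUMP_IF_FALSE → pop True; no jump. Stack: []
LOAD_FAST_LOAD_FAST a,a → push 15,15. Stack: [15, 15]
BINARY_OP & → 15 & 15 = 15. Stack: [15]
LOAD_CONST → push 6. Stack: [15, 6]
LOAD_FAST a → push 15. Stack: [15, 6, 15]
BINARY_OP + → 6 + 15 = 21. Stack: [15, 21]
BINARY_OP & → 15 & 21 = 5. Stack: [5]
STORE_FAST x → x=5. Stack: []
LOAD_FAST x → push 5. Stack: [5]
RETURN_VALUE → return 5.

5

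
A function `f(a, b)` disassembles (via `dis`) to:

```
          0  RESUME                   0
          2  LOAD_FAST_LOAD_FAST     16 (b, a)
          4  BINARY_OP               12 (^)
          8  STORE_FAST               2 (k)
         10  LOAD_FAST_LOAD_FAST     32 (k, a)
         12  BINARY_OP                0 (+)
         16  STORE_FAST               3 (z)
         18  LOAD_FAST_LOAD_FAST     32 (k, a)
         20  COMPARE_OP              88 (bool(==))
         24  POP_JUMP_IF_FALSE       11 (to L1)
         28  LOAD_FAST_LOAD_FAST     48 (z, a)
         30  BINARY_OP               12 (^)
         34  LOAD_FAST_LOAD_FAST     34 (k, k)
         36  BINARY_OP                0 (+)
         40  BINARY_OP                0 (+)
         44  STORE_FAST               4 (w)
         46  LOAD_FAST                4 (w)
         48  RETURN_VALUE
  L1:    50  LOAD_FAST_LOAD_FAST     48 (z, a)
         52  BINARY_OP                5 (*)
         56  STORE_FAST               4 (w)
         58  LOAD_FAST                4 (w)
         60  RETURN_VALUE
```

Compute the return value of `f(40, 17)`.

LOAD_FAST_LOAD_FAST b,a → push 17,40. Stack: [17, 40]
BINARY_OP ^ → 17 ^ 40 = 57. Stack: [57]
STORE_FAST k → k=57. Stack: []
LOAD_FAST_LOAD_FAST k,a → push 57,40. Stack: [57, 40]
BINARY_OP + → 57 + 40 = 97. Stack: [97]
STORE_FAST z → z=97. Stack: []
LOAD_FAST_LOAD_FAST k,a → push 57,40. Stack: [57, 40]
COMPARE_OP bool(==) → 57 vs 40 = False. Stack: [False]
POP_JUMP_IF_FALSE → pop False; jump. Stack: []
LOAD_FAST_LOAD_FAST z,a → push 97,40. Stack: [97, 40]
BINARY_OP * → 97 * 40 = 3880. Stack: [3880]
STORE_FAST w → w=3880. Stack: []
LOAD_FAST w → push 3880. Stack: [3880]
RETURN_VALUE → return 3880.

3880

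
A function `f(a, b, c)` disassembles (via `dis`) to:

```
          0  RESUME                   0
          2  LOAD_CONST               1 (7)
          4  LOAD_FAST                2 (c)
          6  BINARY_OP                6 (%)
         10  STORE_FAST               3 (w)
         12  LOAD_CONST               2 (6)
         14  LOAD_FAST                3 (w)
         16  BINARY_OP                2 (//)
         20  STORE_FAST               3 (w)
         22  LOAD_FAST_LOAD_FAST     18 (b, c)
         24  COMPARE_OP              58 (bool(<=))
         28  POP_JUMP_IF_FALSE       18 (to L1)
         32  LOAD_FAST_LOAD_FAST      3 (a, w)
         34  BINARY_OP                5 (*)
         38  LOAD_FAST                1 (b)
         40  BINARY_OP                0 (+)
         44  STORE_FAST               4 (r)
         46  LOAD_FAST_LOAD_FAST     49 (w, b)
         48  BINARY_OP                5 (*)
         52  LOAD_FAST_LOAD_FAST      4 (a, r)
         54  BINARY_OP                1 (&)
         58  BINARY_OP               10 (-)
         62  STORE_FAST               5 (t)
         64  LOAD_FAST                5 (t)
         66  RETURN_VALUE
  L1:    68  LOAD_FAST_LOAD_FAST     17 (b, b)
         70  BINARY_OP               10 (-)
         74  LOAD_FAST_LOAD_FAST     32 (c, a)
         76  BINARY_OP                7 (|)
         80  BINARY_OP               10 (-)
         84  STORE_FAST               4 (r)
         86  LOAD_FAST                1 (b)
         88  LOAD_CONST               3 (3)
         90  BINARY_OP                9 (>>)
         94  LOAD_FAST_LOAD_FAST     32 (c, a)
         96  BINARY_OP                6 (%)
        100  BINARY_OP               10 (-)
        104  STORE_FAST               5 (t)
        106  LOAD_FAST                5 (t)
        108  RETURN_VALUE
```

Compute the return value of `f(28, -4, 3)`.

LOAD_CONST → push 7. Stack: [7]
LOAD_FAST c → push 3. Stack: [7, 3]
BINARY_OP % → 7 % 3 = 1. Stack: [1]
STORE_FAST w → w=1. Stack: []
LOAD_CONST → push 6. Stack: [6]
LOAD_FAST w → push 1. Stack: [6, 1]
BINARY_OP // → 6 // 1 = 6. Stack: [6]
STORE_FAST w → w=6. Stack: []
LOAD_FAST_LOAD_FAST b,c → push -4,3. Stack: [-4, 3]
COMPARE_OP bool(<=) → -4 vs 3 = True. Stack: [True]
POP_JUMP_IF_FALSE → pop True; no jump. Stack: []
LOAD_FAST_LOAD_FAST a,w → push 28,6. Stack: [28, 6]
BINARY_OP * → 28 * 6 = 168. Stack: [168]
LOAD_FAST b → push -4. Stack: [168, -4]
BINARY_OP + → 168 + -4 = 164. Stack: [164]
STORE_FAST r → r=164. Stack: []
LOAD_FAST_LOAD_FAST w,b → push 6,-4. Stack: [6, -4]
BINARY_OP * → 6 * -4 = -24. Stack: [-24]
LOAD_FAST_LOAD_FAST a,r → push 28,164. Stack: [-24, 28, 164]
BINARY_OP & → 28 & 164 = 4. Stack: [-24, 4]
BINARY_OP - → -24 - 4 = -28. Stack: [-28]
STORE_FAST t → t=-28. Stack: []
LOAD_FAST t → push -28. Stack: [-28]
RETURN_VALUE → return -28.

-28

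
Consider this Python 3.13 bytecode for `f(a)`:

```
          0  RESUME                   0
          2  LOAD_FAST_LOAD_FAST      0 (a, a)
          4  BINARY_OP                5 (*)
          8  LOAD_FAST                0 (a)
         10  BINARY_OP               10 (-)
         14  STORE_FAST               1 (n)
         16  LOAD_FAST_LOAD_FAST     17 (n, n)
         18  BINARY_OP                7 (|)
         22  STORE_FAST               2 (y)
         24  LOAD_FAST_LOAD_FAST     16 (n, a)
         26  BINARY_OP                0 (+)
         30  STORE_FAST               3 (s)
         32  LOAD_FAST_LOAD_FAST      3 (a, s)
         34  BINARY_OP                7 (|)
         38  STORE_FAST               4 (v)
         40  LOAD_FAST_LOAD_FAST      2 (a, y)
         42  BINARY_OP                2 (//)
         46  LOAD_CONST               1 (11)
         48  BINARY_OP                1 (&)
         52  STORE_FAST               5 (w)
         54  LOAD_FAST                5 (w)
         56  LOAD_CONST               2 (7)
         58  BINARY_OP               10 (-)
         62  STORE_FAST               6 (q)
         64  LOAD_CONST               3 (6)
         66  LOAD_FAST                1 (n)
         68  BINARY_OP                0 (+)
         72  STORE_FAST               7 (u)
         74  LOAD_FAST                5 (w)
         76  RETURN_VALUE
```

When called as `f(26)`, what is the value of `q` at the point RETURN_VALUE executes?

LOAD_FAST_LOAD_FAST a,a → push 26,26. Stack: [26, 26]
BINARY_OP * → 26 * 26 = 676. Stack: [676]
LOAD_FAST a → push 26. Stack: [676, 26]
BINARY_OP - → 676 - 26 = 650. Stack: [650]
STORE_FAST n → n=650. Stack: []
LOAD_FAST_LOAD_FAST n,n → push 650,650. Stack: [650, 650]
BINARY_OP | → 650 | 650 = 650. Stack: [650]
STORE_FAST y → y=650. Stack: []
LOAD_FAST_LOAD_FAST n,a → push 650,26. Stack: [650, 26]
BINARY_OP + → 650 + 26 = 676. Stack: [676]
STORE_FAST s → s=676. Stack: []
LOAD_FAST_LOAD_FAST a,s → push 26,676. Stack: [26, 676]
BINARY_OP | → 26 | 676 = 702. Stack: [702]
STORE_FAST v → v=702. Stack: []
LOAD_FAST_LOAD_FAST a,y → push 26,650. Stack: [26, 650]
BINARY_OP // → 26 // 650 = 0. Stack: [0]
LOAD_CONST → push 11. Stack: [0, 11]
BINARY_OP & → 0 & 11 = 0. Stack: [0]
STORE_FAST w → w=0. Stack: []
LOAD_FAST w → push 0. Stack: [0]
LOAD_CONST → push 7. Stack: [0, 7]
BINARY_OP - → 0 - 7 = -7. Stack: [-7]
STORE_FAST q → q=-7. Stack: []
LOAD_CONST → push 6. Stack: [6]
LOAD_FAST n → push 650. Stack: [6, 650]
BINARY_OP + → 6 + 650 = 656. Stack: [656]
STORE_FAST u → u=656. Stack: []
LOAD_FAST w → push 0. Stack: [0]
RETURN_VALUE → return 0.

-7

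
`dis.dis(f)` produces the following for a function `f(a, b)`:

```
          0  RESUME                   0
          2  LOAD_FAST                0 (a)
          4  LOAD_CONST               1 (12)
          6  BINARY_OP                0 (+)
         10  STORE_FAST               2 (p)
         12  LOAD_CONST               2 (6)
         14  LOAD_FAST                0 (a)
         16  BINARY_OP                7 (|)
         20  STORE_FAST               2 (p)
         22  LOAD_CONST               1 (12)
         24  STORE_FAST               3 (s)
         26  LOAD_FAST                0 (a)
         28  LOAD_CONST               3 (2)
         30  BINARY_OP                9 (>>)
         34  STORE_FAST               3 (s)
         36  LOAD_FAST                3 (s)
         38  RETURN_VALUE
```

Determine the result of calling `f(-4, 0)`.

-1

LOAD_FAST a → push -4. Stack: [-4]
LOAD_CONST → push 12. Stack: [-4, 12]
BINARY_OP + → -4 + 12 = 8. Stack: [8]
STORE_FAST p → p=8. Stack: []
LOAD_CONST → push 6. Stack: [6]
LOAD_FAST a → push -4. Stack: [6, -4]
BINARY_OP | → 6 | -4 = -2. Stack: [-2]
STORE_FAST p → p=-2. Stack: []
LOAD_CONST → push 12. Stack: [12]
STORE_FAST s → s=12. Stack: []
LOAD_FAST a → push -4. Stack: [-4]
LOAD_CONST → push 2. Stack: [-4, 2]
BINARY_OP >> → -4 >> 2 = -1. Stack: [-1]
STORE_FAST s → s=-1. Stack: []
LOAD_FAST s → push -1. Stack: [-1]
RETURN_VALUE → return -1.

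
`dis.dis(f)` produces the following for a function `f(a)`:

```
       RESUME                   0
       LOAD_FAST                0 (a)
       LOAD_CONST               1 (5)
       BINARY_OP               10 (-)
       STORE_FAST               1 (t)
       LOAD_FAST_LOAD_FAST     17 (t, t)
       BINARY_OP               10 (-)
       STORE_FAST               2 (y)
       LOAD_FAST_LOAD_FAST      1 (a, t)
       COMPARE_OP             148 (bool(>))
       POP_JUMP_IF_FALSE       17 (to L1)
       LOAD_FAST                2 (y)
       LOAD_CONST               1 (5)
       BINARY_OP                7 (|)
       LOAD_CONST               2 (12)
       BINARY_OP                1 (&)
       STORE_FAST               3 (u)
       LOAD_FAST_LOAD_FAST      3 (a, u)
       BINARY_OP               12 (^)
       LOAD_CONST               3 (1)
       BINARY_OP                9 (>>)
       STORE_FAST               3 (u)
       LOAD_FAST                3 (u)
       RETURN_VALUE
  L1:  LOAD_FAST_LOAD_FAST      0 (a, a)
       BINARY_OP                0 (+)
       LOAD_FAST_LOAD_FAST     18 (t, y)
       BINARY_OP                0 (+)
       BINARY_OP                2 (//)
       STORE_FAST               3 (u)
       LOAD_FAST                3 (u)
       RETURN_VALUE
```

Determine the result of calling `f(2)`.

3

LOAD_FAST a → push 2. Stack: [2]
LOAD_CONST → push 5. Stack: [2, 5]
BINARY_OP - → 2 - 5 = -3. Stack: [-3]
STORE_FAST t → t=-3. Stack: []
LOAD_FAST_LOAD_FAST t,t → push -3,-3. Stack: [-3, -3]
BINARY_OP - → -3 - -3 = 0. Stack: [0]
STORE_FAST y → y=0. Stack: []
LOAD_FAST_LOAD_FAST a,t → push 2,-3. Stack: [2, -3]
COMPARE_OP bool(>) → 2 vs -3 = True. Stack: [True]
POP_JUMP_IF_FALSE → pop True; no jump. Stack: []
LOAD_FAST y → push 0. Stack: [0]
LOAD_CONST → push 5. Stack: [0, 5]
BINARY_OP | → 0 | 5 = 5. Stack: [5]
LOAD_CONST → push 12. Stack: [5, 12]
BINARY_OP & → 5 & 12 = 4. Stack: [4]
STORE_FAST u → u=4. Stack: []
LOAD_FAST_LOAD_FAST a,u → push 2,4. Stack: [2, 4]
BINARY_OP ^ → 2 ^ 4 = 6. Stack: [6]
LOAD_CONST → push 1. Stack: [6, 1]
BINARY_OP >> → 6 >> 1 = 3. Stack: [3]
STORE_FAST u → u=3. Stack: []
LOAD_FAST u → push 3. Stack: [3]
RETURN_VALUE → return 3.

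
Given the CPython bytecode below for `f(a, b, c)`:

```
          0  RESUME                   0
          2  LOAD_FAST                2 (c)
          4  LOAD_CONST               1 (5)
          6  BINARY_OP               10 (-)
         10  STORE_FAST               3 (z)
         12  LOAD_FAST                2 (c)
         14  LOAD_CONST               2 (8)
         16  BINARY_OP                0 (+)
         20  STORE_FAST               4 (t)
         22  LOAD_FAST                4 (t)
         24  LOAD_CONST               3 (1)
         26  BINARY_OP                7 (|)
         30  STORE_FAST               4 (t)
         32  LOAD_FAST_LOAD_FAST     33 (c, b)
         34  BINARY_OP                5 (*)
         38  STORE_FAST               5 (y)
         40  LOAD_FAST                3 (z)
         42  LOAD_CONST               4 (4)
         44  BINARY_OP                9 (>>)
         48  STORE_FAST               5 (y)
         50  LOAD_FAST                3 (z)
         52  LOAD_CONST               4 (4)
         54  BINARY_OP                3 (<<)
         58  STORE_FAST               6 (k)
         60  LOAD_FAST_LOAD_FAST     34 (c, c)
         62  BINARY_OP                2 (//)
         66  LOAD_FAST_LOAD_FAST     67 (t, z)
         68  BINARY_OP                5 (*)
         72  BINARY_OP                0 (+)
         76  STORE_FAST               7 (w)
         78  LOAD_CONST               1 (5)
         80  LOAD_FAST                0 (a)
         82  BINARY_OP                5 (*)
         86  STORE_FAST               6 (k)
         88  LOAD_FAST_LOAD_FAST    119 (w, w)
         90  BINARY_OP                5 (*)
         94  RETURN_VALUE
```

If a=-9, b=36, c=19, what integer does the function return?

143641

LOAD_FAST c → push 19. Stack: [19]
LOAD_CONST → push 5. Stack: [19, 5]
BINARY_OP - → 19 - 5 = 14. Stack: [14]
STORE_FAST z → z=14. Stack: []
LOAD_FAST c → push 19. Stack: [19]
LOAD_CONST → push 8. Stack: [19, 8]
BINARY_OP + → 19 + 8 = 27. Stack: [27]
STORE_FAST t → t=27. Stack: []
LOAD_FAST t → push 27. Stack: [27]
LOAD_CONST → push 1. Stack: [27, 1]
BINARY_OP | → 27 | 1 = 27. Stack: [27]
STORE_FAST t → t=27. Stack: []
LOAD_FAST_LOAD_FAST c,b → push 19,36. Stack: [19, 36]
BINARY_OP * → 19 * 36 = 684. Stack: [684]
STORE_FAST y → y=684. Stack: []
LOAD_FAST z → push 14. Stack: [14]
LOAD_CONST → push 4. Stack: [14, 4]
BINARY_OP >> → 14 >> 4 = 0. Stack: [0]
STORE_FAST y → y=0. Stack: []
LOAD_FAST z → push 14. Stack: [14]
LOAD_CONST → push 4. Stack: [14, 4]
BINARY_OP << → 14 << 4 = 224. Stack: [224]
STORE_FAST k → k=224. Stack: []
LOAD_FAST_LOAD_FAST c,c → push 19,19. Stack: [19, 19]
BINARY_OP // → 19 // 19 = 1. Stack: [1]
LOAD_FAST_LOAD_FAST t,z → push 27,14. Stack: [1, 27, 14]
BINARY_OP * → 27 * 14 = 378. Stack: [1, 378]
BINARY_OP + → 1 + 378 = 379. Stack: [379]
STORE_FAST w → w=379. Stack: []
LOAD_CONST → push 5. Stack: [5]
LOAD_FAST a → push -9. Stack: [5, -9]
BINARY_OP * → 5 * -9 = -45. Stack: [-45]
STORE_FAST k → k=-45. Stack: []
LOAD_FAST_LOAD_FAST w,w → push 379,379. Stack: [379, 379]
BINARY_OP * → 379 * 379 = 143641. Stack: [143641]
RETURN_VALUE → return 143641.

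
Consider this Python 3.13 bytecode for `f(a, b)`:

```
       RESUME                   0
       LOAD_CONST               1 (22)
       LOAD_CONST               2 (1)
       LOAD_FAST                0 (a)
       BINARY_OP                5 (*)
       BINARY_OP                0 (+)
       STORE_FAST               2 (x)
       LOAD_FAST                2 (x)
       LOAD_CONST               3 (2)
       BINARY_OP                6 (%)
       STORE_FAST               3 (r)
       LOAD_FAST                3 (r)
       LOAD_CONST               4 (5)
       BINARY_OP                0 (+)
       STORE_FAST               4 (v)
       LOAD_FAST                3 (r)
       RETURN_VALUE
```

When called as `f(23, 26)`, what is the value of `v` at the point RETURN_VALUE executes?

LOAD_CONST → push 22. Stack: [22]
LOAD_CONST → push 1. Stack: [22, 1]
LOAD_FAST a → push 23. Stack: [22, 1, 23]
BINARY_OP * → 1 * 23 = 23. Stack: [22, 23]
BINARY_OP + → 22 + 23 = 45. Stack: [45]
STORE_FAST x → x=45. Stack: []
LOAD_FAST x → push 45. Stack: [45]
LOAD_CONST → push 2. Stack: [45, 2]
BINARY_OP % → 45 % 2 = 1. Stack: [1]
STORE_FAST r → r=1. Stack: []
LOAD_FAST r → push 1. Stack: [1]
LOAD_CONST → push 5. Stack: [1, 5]
BINARY_OP + → 1 + 5 = 6. Stack: [6]
STORE_FAST v → v=6. Stack: []
LOAD_FAST r → push 1. Stack: [1]
RETURN_VALUE → return 1.

6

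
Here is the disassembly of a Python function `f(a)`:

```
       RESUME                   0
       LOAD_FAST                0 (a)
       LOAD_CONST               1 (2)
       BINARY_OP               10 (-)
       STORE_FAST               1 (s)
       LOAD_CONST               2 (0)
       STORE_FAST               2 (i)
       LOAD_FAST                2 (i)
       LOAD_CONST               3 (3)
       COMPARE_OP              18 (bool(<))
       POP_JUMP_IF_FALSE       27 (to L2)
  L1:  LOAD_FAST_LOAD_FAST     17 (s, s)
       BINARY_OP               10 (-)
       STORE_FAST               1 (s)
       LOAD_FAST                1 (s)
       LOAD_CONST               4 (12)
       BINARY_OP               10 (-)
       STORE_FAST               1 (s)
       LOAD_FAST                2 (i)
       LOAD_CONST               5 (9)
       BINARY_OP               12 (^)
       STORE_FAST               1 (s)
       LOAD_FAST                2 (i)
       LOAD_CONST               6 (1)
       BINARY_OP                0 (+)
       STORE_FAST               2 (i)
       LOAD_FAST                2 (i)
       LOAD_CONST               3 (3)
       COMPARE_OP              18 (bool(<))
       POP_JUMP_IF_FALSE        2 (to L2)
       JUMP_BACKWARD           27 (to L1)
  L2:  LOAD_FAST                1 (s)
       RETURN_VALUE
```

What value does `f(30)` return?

LOAD_FAST a → push 30
LOAD_CONST → push 2
BINARY_OP - → 30 - 2 = 28
STORE_FAST s → s=28
LOAD_CONST → push 0
STORE_FAST i → i=0
LOAD_FAST i → push 0
LOAD_CONST → push 3
COMPARE_OP bool(<) → 0 vs 3 = True
POP_JUMP_IF_FALSE → pop True; no jump
LOAD_FAST_LOAD_FAST s,s → push 28,28
BINARY_OP - → 28 - 28 = 0
STORE_FAST s → s=0
LOAD_FAST s → push 0
LOAD_CONST → push 12
BINARY_OP - → 0 - 12 = -12
STORE_FAST s → s=-12
LOAD_FAST i → push 0
LOAD_CONST → push 9
BINARY_OP ^ → 0 ^ 9 = 9
STORE_FAST s → s=9
LOAD_FAST i → push 0
LOAD_CONST → push 1
BINARY_OP + → 0 + 1 = 1
STORE_FAST i → i=1
LOAD_FAST i → push 1
LOAD_CONST → push 3
COMPARE_OP bool(<) → 1 vs 3 = True
POP_JUMP_IF_FALSE → pop True; no jump
LOAD_FAST_LOAD_FAST s,s → push 9,9
BINARY_OP - → 9 - 9 = 0
STORE_FAST s → s=0
LOAD_FAST s → push 0
LOAD_CONST → push 12
BINARY_OP - → 0 - 12 = -12
STORE_FAST s → s=-12
LOAD_FAST i → push 1
LOAD_CONST → push 9
BINARY_OP ^ → 1 ^ 9 = 8
STORE_FAST s → s=8
LOAD_FAST i → push 1
LOAD_CONST → push 1
BINARY_OP + → 1 + 1 = 2
STORE_FAST i → i=2
LOAD_FAST i → push 2
LOAD_CONST → push 3
COMPARE_OP bool(<) → 2 vs 3 = True
POP_JUMP_IF_FALSE → pop True; no jump
LOAD_FAST_LOAD_FAST s,s → push 8,8
BINARY_OP - → 8 - 8 = 0
STORE_FAST s → s=0
LOAD_FAST s → push 0
LOAD_CONST → push 12
BINARY_OP - → 0 - 12 = -12
STORE_FAST s → s=-12
LOAD_FAST i → push 2
LOAD_CONST → push 9
BINARY_OP ^ → 2 ^ 9 = 11
STORE_FAST s → s=11
LOAD_FAST i → push 2
LOAD_CONST → push 1
BINARY_OP + → 2 + 1 = 3
STORE_FAST i → i=3
LOAD_FAST i → push 3
LOAD_CONST → push 3
COMPARE_OP bool(<) → 3 vs 3 = False
POP_JUMP_IF_FALSE → pop False; jump
LOAD_FAST s → push 11
RETURN_VALUE → return 11.

11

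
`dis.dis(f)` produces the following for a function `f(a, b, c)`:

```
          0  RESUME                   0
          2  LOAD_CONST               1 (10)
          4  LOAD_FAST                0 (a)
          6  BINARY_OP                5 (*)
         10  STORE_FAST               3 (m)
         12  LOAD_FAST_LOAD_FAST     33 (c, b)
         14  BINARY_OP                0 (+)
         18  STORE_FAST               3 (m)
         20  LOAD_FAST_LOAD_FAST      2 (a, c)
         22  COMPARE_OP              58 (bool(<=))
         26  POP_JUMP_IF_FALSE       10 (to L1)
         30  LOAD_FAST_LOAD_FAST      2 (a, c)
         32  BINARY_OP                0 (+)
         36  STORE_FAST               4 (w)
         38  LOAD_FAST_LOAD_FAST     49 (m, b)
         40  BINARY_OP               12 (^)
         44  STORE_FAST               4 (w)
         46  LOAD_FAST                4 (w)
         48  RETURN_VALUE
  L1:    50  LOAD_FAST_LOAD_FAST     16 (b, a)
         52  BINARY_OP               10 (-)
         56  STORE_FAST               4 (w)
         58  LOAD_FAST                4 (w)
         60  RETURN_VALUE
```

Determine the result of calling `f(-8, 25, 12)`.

60

LOAD_CONST → push 10. Stack: [10]
LOAD_FAST a → push -8. Stack: [10, -8]
BINARY_OP * → 10 * -8 = -80. Stack: [-80]
STORE_FAST m → m=-80. Stack: []
LOAD_FAST_LOAD_FAST c,b → push 12,25. Stack: [12, 25]
BINARY_OP + → 12 + 25 = 37. Stack: [37]
STORE_FAST m → m=37. Stack: []
LOAD_FAST_LOAD_FAST a,c → push -8,12. Stack: [-8, 12]
COMPARE_OP bool(<=) → -8 vs 12 = True. Stack: [True]
POP_JUMP_IF_FALSE → pop True; no jump. Stack: []
LOAD_FAST_LOAD_FAST a,c → push -8,12. Stack: [-8, 12]
BINARY_OP + → -8 + 12 = 4. Stack: [4]
STORE_FAST w → w=4. Stack: []
LOAD_FAST_LOAD_FAST m,b → push 37,25. Stack: [37, 25]
BINARY_OP ^ → 37 ^ 25 = 60. Stack: [60]
STORE_FAST w → w=60. Stack: []
LOAD_FAST w → push 60. Stack: [60]
RETURN_VALUE → return 60.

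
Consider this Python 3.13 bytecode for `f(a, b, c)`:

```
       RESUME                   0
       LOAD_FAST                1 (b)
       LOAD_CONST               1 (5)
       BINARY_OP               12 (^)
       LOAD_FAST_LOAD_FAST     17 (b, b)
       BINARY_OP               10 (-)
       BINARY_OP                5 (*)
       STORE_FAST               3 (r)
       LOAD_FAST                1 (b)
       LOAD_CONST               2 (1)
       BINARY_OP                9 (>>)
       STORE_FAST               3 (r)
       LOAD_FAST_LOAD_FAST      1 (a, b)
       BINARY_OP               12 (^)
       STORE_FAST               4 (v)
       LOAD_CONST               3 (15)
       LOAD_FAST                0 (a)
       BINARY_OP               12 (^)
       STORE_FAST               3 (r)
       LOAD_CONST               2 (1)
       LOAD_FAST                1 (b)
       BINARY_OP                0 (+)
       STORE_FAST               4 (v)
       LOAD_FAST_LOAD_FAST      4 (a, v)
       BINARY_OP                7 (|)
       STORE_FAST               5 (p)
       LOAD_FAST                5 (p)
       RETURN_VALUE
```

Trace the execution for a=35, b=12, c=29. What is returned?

LOAD_FAST b → push 12. Stack: [12]
LOAD_CONST → push 5. Stack: [12, 5]
BINARY_OP ^ → 12 ^ 5 = 9. Stack: [9]
LOAD_FAST_LOAD_FAST b,b → push 12,12. Stack: [9, 12, 12]
BINARY_OP - → 12 - 12 = 0. Stack: [9, 0]
BINARY_OP * → 9 * 0 = 0. Stack: [0]
STORE_FAST r → r=0. Stack: []
LOAD_FAST b → push 12. Stack: [12]
LOAD_CONST → push 1. Stack: [12, 1]
BINARY_OP >> → 12 >> 1 = 6. Stack: [6]
STORE_FAST r → r=6. Stack: []
LOAD_FAST_LOAD_FAST a,b → push 35,12. Stack: [35, 12]
BINARY_OP ^ → 35 ^ 12 = 47. Stack: [47]
STORE_FAST v → v=47. Stack: []
LOAD_CONST → push 15. Stack: [15]
LOAD_FAST a → push 35. Stack: [15, 35]
BINARY_OP ^ → 15 ^ 35 = 44. Stack: [44]
STORE_FAST r → r=44. Stack: []
LOAD_CONST → push 1. Stack: [1]
LOAD_FAST b → push 12. Stack: [1, 12]
BINARY_OP + → 1 + 12 = 13. Stack: [13]
STORE_FAST v → v=13. Stack: []
LOAD_FAST_LOAD_FAST a,v → push 35,13. Stack: [35, 13]
BINARY_OP | → 35 | 13 = 47. Stack: [47]
STORE_FAST p → p=47. Stack: []
LOAD_FAST p → push 47. Stack: [47]
RETURN_VALUE → return 47.

47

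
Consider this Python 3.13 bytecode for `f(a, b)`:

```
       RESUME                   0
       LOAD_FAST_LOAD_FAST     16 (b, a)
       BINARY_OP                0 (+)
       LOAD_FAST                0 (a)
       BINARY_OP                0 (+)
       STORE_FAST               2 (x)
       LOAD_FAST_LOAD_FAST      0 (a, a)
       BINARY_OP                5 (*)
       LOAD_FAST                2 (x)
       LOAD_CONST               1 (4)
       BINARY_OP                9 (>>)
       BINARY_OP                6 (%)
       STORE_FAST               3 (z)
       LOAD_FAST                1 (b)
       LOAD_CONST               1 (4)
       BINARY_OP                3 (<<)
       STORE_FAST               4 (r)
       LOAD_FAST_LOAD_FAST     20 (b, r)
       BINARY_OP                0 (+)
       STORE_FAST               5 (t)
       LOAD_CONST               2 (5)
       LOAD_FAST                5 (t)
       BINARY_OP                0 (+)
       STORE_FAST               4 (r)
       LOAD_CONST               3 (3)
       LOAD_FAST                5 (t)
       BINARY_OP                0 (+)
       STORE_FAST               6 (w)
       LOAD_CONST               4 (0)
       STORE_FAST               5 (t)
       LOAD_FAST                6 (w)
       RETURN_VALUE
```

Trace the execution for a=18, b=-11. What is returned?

LOAD_FAST_LOAD_FAST b,a → push -11,18. Stack: [-11, 18]
BINARY_OP + → -11 + 18 = 7. Stack: [7]
LOAD_FAST a → push 18. Stack: [7, 18]
BINARY_OP + → 7 + 18 = 25. Stack: [25]
STORE_FAST x → x=25. Stack: []
LOAD_FAST_LOAD_FAST a,a → push 18,18. Stack: [18, 18]
BINARY_OP * → 18 * 18 = 324. Stack: [324]
LOAD_FAST x → push 25. Stack: [324, 25]
LOAD_CONST → push 4. Stack: [324, 25, 4]
BINARY_OP >> → 25 >> 4 = 1. Stack: [324, 1]
BINARY_OP % → 324 % 1 = 0. Stack: [0]
STORE_FAST z → z=0. Stack: []
LOAD_FAST b → push -11. Stack: [-11]
LOAD_CONST → push 4. Stack: [-11, 4]
BINARY_OP << → -11 << 4 = -176. Stack: [-176]
STORE_FAST r → r=-176. Stack: []
LOAD_FAST_LOAD_FAST b,r → push -11,-176. Stack: [-11, -176]
BINARY_OP + → -11 + -176 = -187. Stack: [-187]
STORE_FAST t → t=-187. Stack: []
LOAD_CONST → push 5. Stack: [5]
LOAD_FAST t → push -187. Stack: [5, -187]
BINARY_OP + → 5 + -187 = -182. Stack: [-182]
STORE_FAST r → r=-182. Stack: []
LOAD_CONST → push 3. Stack: [3]
LOAD_FAST t → push -187. Stack: [3, -187]
BINARY_OP + → 3 + -187 = -184. Stack: [-184]
STORE_FAST w → w=-184. Stack: []
LOAD_CONST → push 0. Stack: [0]
STORE_FAST t → t=0. Stack: []
LOAD_FAST w → push -184. Stack: [-184]
RETURN_VALUE → return -184.

-184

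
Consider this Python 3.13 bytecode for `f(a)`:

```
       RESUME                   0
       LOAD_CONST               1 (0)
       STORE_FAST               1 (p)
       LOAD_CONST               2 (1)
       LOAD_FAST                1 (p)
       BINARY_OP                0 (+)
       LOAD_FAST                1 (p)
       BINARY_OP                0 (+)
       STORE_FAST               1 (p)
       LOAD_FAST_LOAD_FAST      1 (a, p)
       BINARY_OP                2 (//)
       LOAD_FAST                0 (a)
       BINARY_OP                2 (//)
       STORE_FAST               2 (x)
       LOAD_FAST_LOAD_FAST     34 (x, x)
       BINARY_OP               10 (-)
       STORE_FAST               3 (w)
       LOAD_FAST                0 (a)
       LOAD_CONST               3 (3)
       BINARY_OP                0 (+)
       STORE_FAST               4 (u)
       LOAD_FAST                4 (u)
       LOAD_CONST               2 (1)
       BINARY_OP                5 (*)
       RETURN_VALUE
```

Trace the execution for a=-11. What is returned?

LOAD_CONST → push 0. Stack: [0]
STORE_FAST p → p=0. Stack: []
LOAD_CONST → push 1. Stack: [1]
LOAD_FAST p → push 0. Stack: [1, 0]
BINARY_OP + → 1 + 0 = 1. Stack: [1]
LOAD_FAST p → push 0. Stack: [1, 0]
BINARY_OP + → 1 + 0 = 1. Stack: [1]
STORE_FAST p → p=1. Stack: []
LOAD_FAST_LOAD_FAST a,p → push -11,1. Stack: [-11, 1]
BINARY_OP // → -11 // 1 = -11. Stack: [-11]
LOAD_FAST a → push -11. Stack: [-11, -11]
BINARY_OP // → -11 // -11 = 1. Stack: [1]
STORE_FAST x → x=1. Stack: []
LOAD_FAST_LOAD_FAST x,x → push 1,1. Stack: [1, 1]
BINARY_OP - → 1 - 1 = 0. Stack: [0]
STORE_FAST w → w=0. Stack: []
LOAD_FAST a → push -11. Stack: [-11]
LOAD_CONST → push 3. Stack: [-11, 3]
BINARY_OP + → -11 + 3 = -8. Stack: [-8]
STORE_FAST u → u=-8. Stack: []
LOAD_FAST u → push -8. Stack: [-8]
LOAD_CONST → push 1. Stack: [-8, 1]
BINARY_OP * → -8 * 1 = -8. Stack: [-8]
RETURN_VALUE → return -8.

-8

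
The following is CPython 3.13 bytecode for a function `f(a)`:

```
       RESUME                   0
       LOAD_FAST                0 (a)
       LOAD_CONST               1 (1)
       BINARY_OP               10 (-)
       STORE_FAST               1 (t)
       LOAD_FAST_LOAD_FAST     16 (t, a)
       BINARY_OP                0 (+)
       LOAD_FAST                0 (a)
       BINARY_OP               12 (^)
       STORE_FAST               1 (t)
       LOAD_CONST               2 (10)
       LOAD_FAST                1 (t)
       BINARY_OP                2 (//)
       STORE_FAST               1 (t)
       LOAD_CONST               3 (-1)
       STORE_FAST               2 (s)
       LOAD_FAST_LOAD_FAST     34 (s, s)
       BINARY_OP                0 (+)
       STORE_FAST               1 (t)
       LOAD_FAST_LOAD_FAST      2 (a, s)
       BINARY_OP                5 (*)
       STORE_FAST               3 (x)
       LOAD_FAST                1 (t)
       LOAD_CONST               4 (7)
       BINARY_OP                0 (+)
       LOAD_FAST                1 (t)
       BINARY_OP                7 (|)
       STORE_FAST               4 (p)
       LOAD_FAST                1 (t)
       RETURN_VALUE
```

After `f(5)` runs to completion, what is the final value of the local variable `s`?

-1

LOAD_FAST a → push 5. Stack: [5]
LOAD_CONST → push 1. Stack: [5, 1]
BINARY_OP - → 5 - 1 = 4. Stack: [4]
STORE_FAST t → t=4. Stack: []
LOAD_FAST_LOAD_FAST t,a → push 4,5. Stack: [4, 5]
BINARY_OP + → 4 + 5 = 9. Stack: [9]
LOAD_FAST a → push 5. Stack: [9, 5]
BINARY_OP ^ → 9 ^ 5 = 12. Stack: [12]
STORE_FAST t → t=12. Stack: []
LOAD_CONST → push 10. Stack: [10]
LOAD_FAST t → push 12. Stack: [10, 12]
BINARY_OP // → 10 // 12 = 0. Stack: [0]
STORE_FAST t → t=0. Stack: []
LOAD_CONST → push -1. Stack: [-1]
STORE_FAST s → s=-1. Stack: []
LOAD_FAST_LOAD_FAST s,s → push -1,-1. Stack: [-1, -1]
BINARY_OP + → -1 + -1 = -2. Stack: [-2]
STORE_FAST t → t=-2. Stack: []
LOAD_FAST_LOAD_FAST a,s → push 5,-1. Stack: [5, -1]
BINARY_OP * → 5 * -1 = -5. Stack: [-5]
STORE_FAST x → x=-5. Stack: []
LOAD_FAST t → push -2. Stack: [-2]
LOAD_CONST → push 7. Stack: [-2, 7]
BINARY_OP + → -2 + 7 = 5. Stack: [5]
LOAD_FAST t → push -2. Stack: [5, -2]
BINARY_OP | → 5 | -2 = -1. Stack: [-1]
STORE_FAST p → p=-1. Stack: []
LOAD_FAST t → push -2. Stack: [-2]
RETURN_VALUE → return -2.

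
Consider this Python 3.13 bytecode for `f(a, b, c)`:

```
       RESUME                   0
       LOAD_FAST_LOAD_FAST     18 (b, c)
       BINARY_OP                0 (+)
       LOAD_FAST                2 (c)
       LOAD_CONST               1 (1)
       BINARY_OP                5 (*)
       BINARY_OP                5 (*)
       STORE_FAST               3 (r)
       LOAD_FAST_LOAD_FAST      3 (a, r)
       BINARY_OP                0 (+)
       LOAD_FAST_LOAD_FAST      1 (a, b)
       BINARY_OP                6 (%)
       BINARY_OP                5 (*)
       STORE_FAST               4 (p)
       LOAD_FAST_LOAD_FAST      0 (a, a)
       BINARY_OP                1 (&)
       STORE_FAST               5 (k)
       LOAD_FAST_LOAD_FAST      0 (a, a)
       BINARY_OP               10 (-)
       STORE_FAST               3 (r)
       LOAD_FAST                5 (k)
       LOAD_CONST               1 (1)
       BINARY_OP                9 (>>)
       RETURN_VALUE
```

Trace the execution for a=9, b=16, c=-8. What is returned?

LOAD_FAST_LOAD_FAST b,c → push 16,-8. Stack: [16, -8]
BINARY_OP + → 16 + -8 = 8. Stack: [8]
LOAD_FAST c → push -8. Stack: [8, -8]
LOAD_CONST → push 1. Stack: [8, -8, 1]
BINARY_OP * → -8 * 1 = -8. Stack: [8, -8]
BINARY_OP * → 8 * -8 = -64. Stack: [-64]
STORE_FAST r → r=-64. Stack: []
LOAD_FAST_LOAD_FAST a,r → push 9,-64. Stack: [9, -64]
BINARY_OP + → 9 + -64 = -55. Stack: [-55]
LOAD_FAST_LOAD_FAST a,b → push 9,16. Stack: [-55, 9, 16]
BINARY_OP % → 9 % 16 = 9. Stack: [-55, 9]
BINARY_OP * → -55 * 9 = -495. Stack: [-495]
STORE_FAST p → p=-495. Stack: []
LOAD_FAST_LOAD_FAST a,a → push 9,9. Stack: [9, 9]
BINARY_OP & → 9 & 9 = 9. Stack: [9]
STORE_FAST k → k=9. Stack: []
LOAD_FAST_LOAD_FAST a,a → push 9,9. Stack: [9, 9]
BINARY_OP - → 9 - 9 = 0. Stack: [0]
STORE_FAST r → r=0. Stack: []
LOAD_FAST k → push 9. Stack: [9]
LOAD_CONST → push 1. Stack: [9, 1]
BINARY_OP >> → 9 >> 1 = 4. Stack: [4]
RETURN_VALUE → return 4.

4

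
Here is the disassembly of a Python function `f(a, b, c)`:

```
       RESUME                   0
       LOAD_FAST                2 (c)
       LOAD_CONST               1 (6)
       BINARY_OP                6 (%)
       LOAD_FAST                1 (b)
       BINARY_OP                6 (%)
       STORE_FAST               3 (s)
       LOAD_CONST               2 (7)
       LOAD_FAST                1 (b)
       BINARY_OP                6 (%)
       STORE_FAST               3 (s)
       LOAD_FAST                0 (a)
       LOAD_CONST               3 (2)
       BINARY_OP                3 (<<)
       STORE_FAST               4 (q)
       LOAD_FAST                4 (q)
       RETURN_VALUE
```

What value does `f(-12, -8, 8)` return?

-48

LOAD_FAST c → push 8. Stack: [8]
LOAD_CONST → push 6. Stack: [8, 6]
BINARY_OP % → 8 % 6 = 2. Stack: [2]
LOAD_FAST b → push -8. Stack: [2, -8]
BINARY_OP % → 2 % -8 = -6. Stack: [-6]
STORE_FAST s → s=-6. Stack: []
LOAD_CONST → push 7. Stack: [7]
LOAD_FAST b → push -8. Stack: [7, -8]
BINARY_OP % → 7 % -8 = -1. Stack: [-1]
STORE_FAST s → s=-1. Stack: []
LOAD_FAST a → push -12. Stack: [-12]
LOAD_CONST → push 2. Stack: [-12, 2]
BINARY_OP << → -12 << 2 = -48. Stack: [-48]
STORE_FAST q → q=-48. Stack: []
LOAD_FAST q → push -48. Stack: [-48]
RETURN_VALUE → return -48.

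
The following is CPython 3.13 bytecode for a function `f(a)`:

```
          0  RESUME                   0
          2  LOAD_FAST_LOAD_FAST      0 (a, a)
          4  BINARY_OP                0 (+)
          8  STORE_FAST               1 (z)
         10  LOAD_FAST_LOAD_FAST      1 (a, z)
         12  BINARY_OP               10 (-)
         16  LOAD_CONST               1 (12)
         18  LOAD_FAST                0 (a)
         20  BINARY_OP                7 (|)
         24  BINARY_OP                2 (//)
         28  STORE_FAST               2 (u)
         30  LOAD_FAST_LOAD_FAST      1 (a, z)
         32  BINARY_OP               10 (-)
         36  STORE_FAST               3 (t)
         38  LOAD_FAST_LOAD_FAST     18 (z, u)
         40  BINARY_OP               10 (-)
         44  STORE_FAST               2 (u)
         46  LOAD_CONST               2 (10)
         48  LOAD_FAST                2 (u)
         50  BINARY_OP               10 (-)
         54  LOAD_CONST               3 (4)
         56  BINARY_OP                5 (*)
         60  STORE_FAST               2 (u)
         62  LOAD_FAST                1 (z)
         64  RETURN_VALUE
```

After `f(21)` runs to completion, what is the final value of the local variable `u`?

LOAD_FAST_LOAD_FAST a,a → push 21,21. Stack: [21, 21]
BINARY_OP + → 21 + 21 = 42. Stack: [42]
STORE_FAST z → z=42. Stack: []
LOAD_FAST_LOAD_FAST a,z → push 21,42. Stack: [21, 42]
BINARY_OP - → 21 - 42 = -21. Stack: [-21]
LOAD_CONST → push 12. Stack: [-21, 12]
LOAD_FAST a → push 21. Stack: [-21, 12, 21]
BINARY_OP | → 12 | 21 = 29. Stack: [-21, 29]
BINARY_OP // → -21 // 29 = -1. Stack: [-1]
STORE_FAST u → u=-1. Stack: []
LOAD_FAST_LOAD_FAST a,z → push 21,42. Stack: [21, 42]
BINARY_OP - → 21 - 42 = -21. Stack: [-21]
STORE_FAST t → t=-21. Stack: []
LOAD_FAST_LOAD_FAST z,u → push 42,-1. Stack: [42, -1]
BINARY_OP - → 42 - -1 = 43. Stack: [43]
STORE_FAST u → u=43. Stack: []
LOAD_CONST → push 10. Stack: [10]
LOAD_FAST u → push 43. Stack: [10, 43]
BINARY_OP - → 10 - 43 = -33. Stack: [-33]
LOAD_CONST → push 4. Stack: [-33, 4]
BINARY_OP * → -33 * 4 = -132. Stack: [-132]
STORE_FAST u → u=-132. Stack: []
LOAD_FAST z → push 42. Stack: [42]
RETURN_VALUE → return 42.

-132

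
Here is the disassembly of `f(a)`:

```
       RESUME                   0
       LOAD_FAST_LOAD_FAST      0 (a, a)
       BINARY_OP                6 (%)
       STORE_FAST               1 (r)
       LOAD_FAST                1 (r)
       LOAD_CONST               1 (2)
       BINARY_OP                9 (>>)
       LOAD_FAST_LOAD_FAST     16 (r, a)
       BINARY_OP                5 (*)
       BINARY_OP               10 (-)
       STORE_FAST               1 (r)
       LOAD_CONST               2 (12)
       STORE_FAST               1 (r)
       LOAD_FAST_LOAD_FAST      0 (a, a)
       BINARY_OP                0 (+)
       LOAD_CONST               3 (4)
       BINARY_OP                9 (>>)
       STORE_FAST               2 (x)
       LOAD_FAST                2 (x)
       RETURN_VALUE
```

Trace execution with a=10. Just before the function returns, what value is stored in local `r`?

12

LOAD_FAST_LOAD_FAST a,a → push 10,10. Stack: [10, 10]
BINARY_OP % → 10 % 10 = 0. Stack: [0]
STORE_FAST r → r=0. Stack: []
LOAD_FAST r → push 0. Stack: [0]
LOAD_CONST → push 2. Stack: [0, 2]
BINARY_OP >> → 0 >> 2 = 0. Stack: [0]
LOAD_FAST_LOAD_FAST r,a → push 0,10. Stack: [0, 0, 10]
BINARY_OP * → 0 * 10 = 0. Stack: [0, 0]
BINARY_OP - → 0 - 0 = 0. Stack: [0]
STORE_FAST r → r=0. Stack: []
LOAD_CONST → push 12. Stack: [12]
STORE_FAST r → r=12. Stack: []
LOAD_FAST_LOAD_FAST a,a → push 10,10. Stack: [10, 10]
BINARY_OP + → 10 + 10 = 20. Stack: [20]
LOAD_CONST → push 4. Stack: [20, 4]
BINARY_OP >> → 20 >> 4 = 1. Stack: [1]
STORE_FAST x → x=1. Stack: []
LOAD_FAST x → push 1. Stack: [1]
RETURN_VALUE → return 1.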